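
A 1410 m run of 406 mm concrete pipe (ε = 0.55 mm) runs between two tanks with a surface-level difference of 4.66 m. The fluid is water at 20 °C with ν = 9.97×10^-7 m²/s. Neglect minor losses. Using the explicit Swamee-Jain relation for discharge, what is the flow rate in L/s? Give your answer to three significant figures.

Q ≈ 143 L/s

Swamee-Jain (Type II): Q = -0.965·√(gD⁵h_f/L)·ln[ε/(3.7D) + √(3.17ν²L/(gD³h_f))]
√(gD⁵h_f/L) = √(9.81·0.406⁵·4.66/1410) = 0.01891
ε/(3.7D) = 3.66×10^-4; √(3.17ν²L/(gD³h_f)) = 3.81×10^-5
Q = -0.965·0.01891·ln(4.042×10^-4) = 0.1426 m³/s
Check: V = 1.10 m/s, Re = 4.49×10^5, f = 0.02183, h_f = 4.69 m ≈ 4.66 m ✓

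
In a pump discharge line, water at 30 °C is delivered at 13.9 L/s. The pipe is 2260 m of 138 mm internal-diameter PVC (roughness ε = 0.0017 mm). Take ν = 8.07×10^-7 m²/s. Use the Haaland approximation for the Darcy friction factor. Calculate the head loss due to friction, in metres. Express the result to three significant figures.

V = 4Q/(πD²) = 4·0.0139/(π·0.138²) = 0.9293 m/s
Re = VD/ν = 0.9293·0.138/8.07×10^-7 = 1.59×10^5 → turbulent
ε/D = 0.0017/138 = 1.23×10^-5
Haaland: f = 0.01628
h_f = f(L/D)V²/(2g) = 0.01628·(2260/0.138)·0.9293²/(2·9.81) = 11.74 m

h_f ≈ 11.7 m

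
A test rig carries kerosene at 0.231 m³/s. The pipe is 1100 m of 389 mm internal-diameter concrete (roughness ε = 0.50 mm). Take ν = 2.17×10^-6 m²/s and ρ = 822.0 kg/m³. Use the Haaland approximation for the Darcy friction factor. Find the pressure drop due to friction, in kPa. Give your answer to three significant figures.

Δp ≈ 94.6 kPa

V = 4Q/(πD²) = 4·0.231/(π·0.389²) = 1.944 m/s
Re = VD/ν = 1.944·0.389/2.17×10^-6 = 3.48×10^5 → turbulent
ε/D = 0.50/389 = 0.00129
Haaland: f = 0.02156
h_f = f(L/D)V²/(2g) = 0.02156·(1100/0.389)·1.944²/(2·9.81) = 11.74 m
Δp = ρg·h_f = 822.0·9.81·11.74 = 94.64 kPa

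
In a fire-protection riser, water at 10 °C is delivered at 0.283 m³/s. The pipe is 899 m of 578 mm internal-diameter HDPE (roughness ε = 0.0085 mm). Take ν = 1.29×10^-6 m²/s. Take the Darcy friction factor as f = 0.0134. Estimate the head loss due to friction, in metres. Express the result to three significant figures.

h_f ≈ 1.24 m

V = 4Q/(πD²) = 4·0.283/(π·0.578²) = 1.079 m/s
h_f = f(L/D)V²/(2g) = 0.01340·(899/0.578)·1.079²/(2·9.81) = 1.236 m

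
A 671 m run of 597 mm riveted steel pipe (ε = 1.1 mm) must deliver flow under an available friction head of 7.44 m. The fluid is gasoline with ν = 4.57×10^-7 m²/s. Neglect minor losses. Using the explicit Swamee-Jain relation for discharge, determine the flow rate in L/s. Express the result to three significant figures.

Swamee-Jain (Type II): Q = -0.965·√(gD⁵h_f/L)·ln[ε/(3.7D) + √(3.17ν²L/(gD³h_f))]
√(gD⁵h_f/L) = √(9.81·0.597⁵·7.44/671) = 0.09082
ε/(3.7D) = 4.98×10^-4; √(3.17ν²L/(gD³h_f)) = 5.35×10^-6
Q = -0.965·0.09082·ln(5.033×10^-4) = 0.6656 m³/s
Check: V = 2.38 m/s, Re = 3.11×10^6, f = 0.02302, h_f = 7.45 m ≈ 7.44 m ✓

Q ≈ 666 L/s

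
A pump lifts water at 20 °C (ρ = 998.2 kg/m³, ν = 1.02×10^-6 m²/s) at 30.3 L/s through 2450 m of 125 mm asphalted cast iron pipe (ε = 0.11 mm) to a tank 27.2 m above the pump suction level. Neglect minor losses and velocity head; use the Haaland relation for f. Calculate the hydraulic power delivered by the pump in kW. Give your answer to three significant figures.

V = 4Q/(πD²) = 2.469 m/s; Re = 3.03×10^5; ε/D = 8.80×10^-4; f = 0.01999
h_f = f(L/D)V²/2g = 121.8 m
Total head H = z + h_f = 27.2 + 121.8 = 149.0 m
P_hyd = ρgQH = 998.2·9.81·0.0303·149.0 = 44.20 kW

P_hyd ≈ 44.2 kW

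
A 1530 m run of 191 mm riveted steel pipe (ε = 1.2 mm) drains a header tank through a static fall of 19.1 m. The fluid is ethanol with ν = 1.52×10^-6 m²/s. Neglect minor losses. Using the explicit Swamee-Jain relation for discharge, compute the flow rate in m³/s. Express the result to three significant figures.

Q ≈ 0.0341 m³/s

Swamee-Jain (Type II): Q = -0.965·√(gD⁵h_f/L)·ln[ε/(3.7D) + √(3.17ν²L/(gD³h_f))]
√(gD⁵h_f/L) = √(9.81·0.191⁵·19.1/1530) = 0.005579
ε/(3.7D) = 0.00170; √(3.17ν²L/(gD³h_f)) = 9.26×10^-5
Q = -0.965·0.005579·ln(0.001791) = 0.03406 m³/s
Check: V = 1.19 m/s, Re = 1.49×10^5, f = 0.03333, h_f = 19.2 m ≈ 19.1 m ✓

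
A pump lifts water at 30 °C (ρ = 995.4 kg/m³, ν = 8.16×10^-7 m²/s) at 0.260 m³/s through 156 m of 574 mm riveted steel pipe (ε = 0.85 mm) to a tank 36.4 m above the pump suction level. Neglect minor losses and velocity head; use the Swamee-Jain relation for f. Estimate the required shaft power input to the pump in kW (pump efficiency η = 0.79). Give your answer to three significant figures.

V = 4Q/(πD²) = 1.005 m/s; Re = 7.07×10^5; ε/D = 0.00148; f = 0.02208
h_f = f(L/D)V²/2g = 0.3087 m
Total head H = z + h_f = 36.4 + 0.3087 = 36.71 m
P_hyd = ρgQH = 995.4·9.81·0.260·36.71 = 93.20 kW
P_shaft = P_hyd/η = 93.20/0.79 = 118.0 kW

P_shaft ≈ 118 kW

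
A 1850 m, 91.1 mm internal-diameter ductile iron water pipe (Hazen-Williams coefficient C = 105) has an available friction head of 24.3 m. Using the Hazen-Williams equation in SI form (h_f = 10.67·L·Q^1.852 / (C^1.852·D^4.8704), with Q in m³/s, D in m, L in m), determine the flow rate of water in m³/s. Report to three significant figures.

Q ≈ 0.00517 m³/s

Rearranging: Q = [h_f·C^1.852·D^4.8704 / (10.67·L)]^(1/1.852)
Q = [24.3·105^1.852·0.0911^4.8704 / (10.67·1850)]^0.540 = 0.005174 m³/s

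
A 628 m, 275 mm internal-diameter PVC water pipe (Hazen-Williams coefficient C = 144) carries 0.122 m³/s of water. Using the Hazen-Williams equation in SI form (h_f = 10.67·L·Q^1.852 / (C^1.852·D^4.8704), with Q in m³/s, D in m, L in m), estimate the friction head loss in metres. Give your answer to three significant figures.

h_f = 10.67·628·0.122^1.852 / (144^1.852·0.275^4.8704) = 7.370 m

h_f ≈ 7.37 m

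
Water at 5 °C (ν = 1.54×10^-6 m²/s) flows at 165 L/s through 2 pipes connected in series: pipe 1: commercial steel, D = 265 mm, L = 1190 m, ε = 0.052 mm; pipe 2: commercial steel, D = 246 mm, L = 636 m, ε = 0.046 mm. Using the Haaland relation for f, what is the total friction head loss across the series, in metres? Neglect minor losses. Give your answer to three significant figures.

Pipe 1: V = 2.992 m/s, Re = 5.15×10^5, ε/D = 1.96×10^-4, f = 0.01522, h_1 = f(L/D)V²/2g = 31.17 m
Pipe 2: V = 3.472 m/s, Re = 5.55×10^5, ε/D = 1.87×10^-4, f = 0.01504, h_2 = f(L/D)V²/2g = 23.88 m
Series → Q common, losses add: H = Σh = 55.05 m

H ≈ 55.0 m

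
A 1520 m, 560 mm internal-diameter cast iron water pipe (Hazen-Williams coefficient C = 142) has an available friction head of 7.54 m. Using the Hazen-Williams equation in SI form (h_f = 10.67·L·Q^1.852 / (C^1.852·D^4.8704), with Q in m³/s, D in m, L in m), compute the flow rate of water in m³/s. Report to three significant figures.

Q ≈ 0.490 m³/s

Rearranging: Q = [h_f·C^1.852·D^4.8704 / (10.67·L)]^(1/1.852)
Q = [7.54·142^1.852·0.560^4.8704 / (10.67·1520)]^0.540 = 0.4904 m³/s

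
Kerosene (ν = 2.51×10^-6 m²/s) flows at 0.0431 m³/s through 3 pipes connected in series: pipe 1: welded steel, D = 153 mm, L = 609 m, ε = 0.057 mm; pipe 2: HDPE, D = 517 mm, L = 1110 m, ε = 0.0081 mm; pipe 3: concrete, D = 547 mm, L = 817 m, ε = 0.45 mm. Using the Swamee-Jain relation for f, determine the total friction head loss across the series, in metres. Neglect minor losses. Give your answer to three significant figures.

Pipe 1: V = 2.344 m/s, Re = 1.43×10^5, ε/D = 3.73×10^-4, f = 0.01893, h_1 = f(L/D)V²/2g = 21.11 m
Pipe 2: V = 0.2053 m/s, Re = 4.23×10^4, ε/D = 1.57×10^-5, f = 0.02163, h_2 = f(L/D)V²/2g = 0.09975 m
Pipe 3: V = 0.1834 m/s, Re = 4.00×10^4, ε/D = 8.23×10^-4, f = 0.02447, h_3 = f(L/D)V²/2g = 0.06267 m
Series → Q common, losses add: H = Σh = 21.27 m

H ≈ 21.3 m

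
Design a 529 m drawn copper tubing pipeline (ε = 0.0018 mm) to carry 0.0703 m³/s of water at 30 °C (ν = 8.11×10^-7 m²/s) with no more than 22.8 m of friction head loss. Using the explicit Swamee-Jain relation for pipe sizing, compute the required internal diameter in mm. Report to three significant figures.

D ≈ 166 mm

Swamee-Jain (Type III): D = 0.66·[ε^1.25·(LQ²/(gh_f))^4.75 + ν·Q^9.4·(L/(gh_f))^5.2]^0.04
LQ²/(gh_f) = 0.01169; L/(gh_f) = 2.365
Term 1 = ε^1.25·(…)^4.75 = 4.37×10^-17; Term 2 = ν·Q^9.4·(…)^5.2 = 1.03×10^-15
D = 0.66·(4.37×10^-17 + 1.03×10^-15)^0.04 = 0.1663 m = 166 mm
Check: V = 3.24 m/s, Re = 6.64×10^5, f = 0.01266, h_f = 21.5 m ≈ 22.8 m ✓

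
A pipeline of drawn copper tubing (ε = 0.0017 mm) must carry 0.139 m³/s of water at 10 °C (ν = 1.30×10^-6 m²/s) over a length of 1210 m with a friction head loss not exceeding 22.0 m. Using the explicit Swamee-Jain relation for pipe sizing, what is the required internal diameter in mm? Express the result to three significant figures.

Swamee-Jain (Type III): D = 0.66·[ε^1.25·(LQ²/(gh_f))^4.75 + ν·Q^9.4·(L/(gh_f))^5.2]^0.04
LQ²/(gh_f) = 0.1083; L/(gh_f) = 5.607
Term 1 = ε^1.25·(…)^4.75 = 1.60×10^-12; Term 2 = ν·Q^9.4·(…)^5.2 = 8.94×10^-11
D = 0.66·(1.60×10^-12 + 8.94×10^-11)^0.04 = 0.2618 m = 262 mm
Check: V = 2.58 m/s, Re = 5.20×10^5, f = 0.01311, h_f = 20.6 m ≈ 22.0 m ✓

D ≈ 262 mm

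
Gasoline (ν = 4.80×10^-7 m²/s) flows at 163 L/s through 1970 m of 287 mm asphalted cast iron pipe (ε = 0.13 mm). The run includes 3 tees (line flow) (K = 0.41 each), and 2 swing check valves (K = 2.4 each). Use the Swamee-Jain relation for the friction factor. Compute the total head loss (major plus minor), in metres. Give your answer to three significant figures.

H_L ≈ 39.2 m

V = 4Q/(πD²) = 2.520 m/s; V²/2g = 0.3236 m
Re = 1.51×10^6, ε/D = 4.53×10^-4 → f = 0.01678 (Swamee-Jain)
Major: h_f = f(L/D)·V²/2g = 0.01678·6864·0.3236 = 37.28 m
Minor: ΣK = 6.03; h_m = ΣK·V²/2g = 1.951 m
Total H_L = 37.28 + 1.951 = 39.23 m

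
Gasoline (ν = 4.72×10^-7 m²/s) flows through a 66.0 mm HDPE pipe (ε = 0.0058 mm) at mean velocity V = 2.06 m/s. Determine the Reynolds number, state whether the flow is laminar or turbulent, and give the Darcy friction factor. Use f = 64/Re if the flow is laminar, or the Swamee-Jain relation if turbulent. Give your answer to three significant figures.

Re ≈ 2.88×10^5; turbulent; f ≈ 0.0154

Re = VD/ν = 2.060·0.0660/4.72×10^-7 = 2.88×10^5
Re > 4000 → turbulent; ε/D = 8.79×10^-5
Swamee-Jain: f = 0.01541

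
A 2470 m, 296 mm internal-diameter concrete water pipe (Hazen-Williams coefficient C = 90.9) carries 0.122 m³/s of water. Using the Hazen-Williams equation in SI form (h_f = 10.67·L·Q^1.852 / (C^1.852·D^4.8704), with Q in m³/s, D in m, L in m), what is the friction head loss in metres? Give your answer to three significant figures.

h_f ≈ 47.5 m

h_f = 10.67·2470·0.122^1.852 / (90.9^1.852·0.296^4.8704) = 47.49 m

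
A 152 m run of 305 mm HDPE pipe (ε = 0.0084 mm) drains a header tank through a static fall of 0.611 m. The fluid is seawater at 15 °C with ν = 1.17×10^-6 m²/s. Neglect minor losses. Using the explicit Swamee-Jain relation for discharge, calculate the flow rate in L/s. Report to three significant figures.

Swamee-Jain (Type II): Q = -0.965·√(gD⁵h_f/L)·ln[ε/(3.7D) + √(3.17ν²L/(gD³h_f))]
√(gD⁵h_f/L) = √(9.81·0.305⁵·0.611/152) = 0.01020
ε/(3.7D) = 7.44×10^-6; √(3.17ν²L/(gD³h_f)) = 6.23×10^-5
Q = -0.965·0.01020·ln(6.972×10^-5) = 0.09423 m³/s
Check: V = 1.29 m/s, Re = 3.36×10^5, f = 0.01441, h_f = 0.609 m ≈ 0.611 m ✓

Q ≈ 94.2 L/s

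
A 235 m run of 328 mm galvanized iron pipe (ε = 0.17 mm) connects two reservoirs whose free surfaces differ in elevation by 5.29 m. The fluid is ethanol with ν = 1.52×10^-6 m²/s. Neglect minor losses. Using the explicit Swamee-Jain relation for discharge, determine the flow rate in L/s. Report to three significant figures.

Swamee-Jain (Type II): Q = -0.965·√(gD⁵h_f/L)·ln[ε/(3.7D) + √(3.17ν²L/(gD³h_f))]
√(gD⁵h_f/L) = √(9.81·0.328⁵·5.29/235) = 0.02895
ε/(3.7D) = 1.40×10^-4; √(3.17ν²L/(gD³h_f)) = 3.07×10^-5
Q = -0.965·0.02895·ln(1.707×10^-4) = 0.2424 m³/s
Check: V = 2.87 m/s, Re = 6.19×10^5, f = 0.01772, h_f = 5.32 m ≈ 5.29 m ✓

Q ≈ 242 L/s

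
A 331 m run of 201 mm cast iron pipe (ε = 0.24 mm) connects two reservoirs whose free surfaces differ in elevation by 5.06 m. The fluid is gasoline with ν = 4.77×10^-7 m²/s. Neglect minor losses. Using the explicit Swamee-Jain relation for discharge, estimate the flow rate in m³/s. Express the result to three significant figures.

Q ≈ 0.0539 m³/s

Swamee-Jain (Type II): Q = -0.965·√(gD⁵h_f/L)·ln[ε/(3.7D) + √(3.17ν²L/(gD³h_f))]
√(gD⁵h_f/L) = √(9.81·0.201⁵·5.06/331) = 0.007014
ε/(3.7D) = 3.23×10^-4; √(3.17ν²L/(gD³h_f)) = 2.43×10^-5
Q = -0.965·0.007014·ln(3.470×10^-4) = 0.05392 m³/s
Check: V = 1.70 m/s, Re = 7.16×10^5, f = 0.02099, h_f = 5.09 m ≈ 5.06 m ✓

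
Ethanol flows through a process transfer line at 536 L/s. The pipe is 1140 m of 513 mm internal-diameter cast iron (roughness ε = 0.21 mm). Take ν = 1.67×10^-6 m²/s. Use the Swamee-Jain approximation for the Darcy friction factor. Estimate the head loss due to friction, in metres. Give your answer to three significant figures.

h_f ≈ 12.8 m

V = 4Q/(πD²) = 4·0.536/(π·0.513²) = 2.593 m/s
Re = VD/ν = 2.593·0.513/1.67×10^-6 = 7.97×10^5 → turbulent
ε/D = 0.21/513 = 4.09×10^-4
Swamee-Jain: f = 0.01680
h_f = f(L/D)V²/(2g) = 0.01680·(1140/0.513)·2.593²/(2·9.81) = 12.79 m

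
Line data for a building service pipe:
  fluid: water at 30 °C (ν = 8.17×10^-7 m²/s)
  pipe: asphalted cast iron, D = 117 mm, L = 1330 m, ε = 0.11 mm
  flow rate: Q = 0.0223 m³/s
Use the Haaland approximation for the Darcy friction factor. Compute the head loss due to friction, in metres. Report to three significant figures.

V = 4Q/(πD²) = 4·0.0223/(π·0.117²) = 2.074 m/s
Re = VD/ν = 2.074·0.117/8.17×10^-7 = 2.97×10^5 → turbulent
ε/D = 0.11/117 = 9.40×10^-4
Haaland: f = 0.02028
h_f = f(L/D)V²/(2g) = 0.02028·(1330/0.117)·2.074²/(2·9.81) = 50.54 m

h_f ≈ 50.5 m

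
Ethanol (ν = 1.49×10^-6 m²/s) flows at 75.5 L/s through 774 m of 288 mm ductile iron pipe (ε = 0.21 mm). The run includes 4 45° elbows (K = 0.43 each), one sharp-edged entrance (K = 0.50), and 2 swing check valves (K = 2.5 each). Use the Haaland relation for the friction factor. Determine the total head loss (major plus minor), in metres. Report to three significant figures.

H_L ≈ 4.10 m

V = 4Q/(πD²) = 1.159 m/s; V²/2g = 0.06846 m
Re = 2.24×10^5, ε/D = 7.29×10^-4 → f = 0.01961 (Haaland)
Major: h_f = f(L/D)·V²/2g = 0.01961·2688·0.06846 = 3.609 m
Minor: ΣK = 7.22; h_m = ΣK·V²/2g = 0.4943 m
Total H_L = 3.609 + 0.4943 = 4.103 m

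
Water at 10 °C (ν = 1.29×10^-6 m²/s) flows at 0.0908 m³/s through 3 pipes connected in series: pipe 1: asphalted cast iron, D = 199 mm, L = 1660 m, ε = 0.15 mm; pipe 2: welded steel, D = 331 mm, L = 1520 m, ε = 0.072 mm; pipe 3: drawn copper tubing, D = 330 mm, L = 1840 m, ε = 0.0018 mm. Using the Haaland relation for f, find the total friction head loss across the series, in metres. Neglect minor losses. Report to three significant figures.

Pipe 1: V = 2.919 m/s, Re = 4.50×10^5, ε/D = 7.54×10^-4, f = 0.01909, h_1 = f(L/D)V²/2g = 69.18 m
Pipe 2: V = 1.055 m/s, Re = 2.71×10^5, ε/D = 2.18×10^-4, f = 0.01638, h_2 = f(L/D)V²/2g = 4.269 m
Pipe 3: V = 1.062 m/s, Re = 2.72×10^5, ε/D = 5.45×10^-6, f = 0.01465, h_3 = f(L/D)V²/2g = 4.694 m
Series → Q common, losses add: H = Σh = 78.14 m

H ≈ 78.1 m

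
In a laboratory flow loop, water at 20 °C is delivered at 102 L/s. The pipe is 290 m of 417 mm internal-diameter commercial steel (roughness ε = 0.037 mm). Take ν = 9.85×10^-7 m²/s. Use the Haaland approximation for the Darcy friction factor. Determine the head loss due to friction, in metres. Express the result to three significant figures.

h_f ≈ 0.297 m

V = 4Q/(πD²) = 4·0.102/(π·0.417²) = 0.7469 m/s
Re = VD/ν = 0.7469·0.417/9.85×10^-7 = 3.16×10^5 → turbulent
ε/D = 0.037/417 = 8.87×10^-5
Haaland: f = 0.01502
h_f = f(L/D)V²/(2g) = 0.01502·(290/0.417)·0.7469²/(2·9.81) = 0.2969 m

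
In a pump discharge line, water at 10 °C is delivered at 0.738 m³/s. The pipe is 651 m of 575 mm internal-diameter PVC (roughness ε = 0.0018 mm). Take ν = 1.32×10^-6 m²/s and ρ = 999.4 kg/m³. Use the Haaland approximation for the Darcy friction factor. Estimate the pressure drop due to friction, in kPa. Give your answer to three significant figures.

Δp ≈ 51.4 kPa

V = 4Q/(πD²) = 4·0.738/(π·0.575²) = 2.842 m/s
Re = VD/ν = 2.842·0.575/1.32×10^-6 = 1.24×10^6 → turbulent
ε/D = 0.0018/575 = 3.13×10^-6
Haaland: f = 0.01124
h_f = f(L/D)V²/(2g) = 0.01124·(651/0.575)·2.842²/(2·9.81) = 5.239 m
Δp = ρg·h_f = 999.4·9.81·5.239 = 51.37 kPa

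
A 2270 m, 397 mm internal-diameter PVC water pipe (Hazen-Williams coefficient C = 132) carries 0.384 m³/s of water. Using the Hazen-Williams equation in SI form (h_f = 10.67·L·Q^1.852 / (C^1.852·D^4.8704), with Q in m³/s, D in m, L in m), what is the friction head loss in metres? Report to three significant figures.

h_f ≈ 43.8 m

h_f = 10.67·2270·0.384^1.852 / (132^1.852·0.397^4.8704) = 43.76 m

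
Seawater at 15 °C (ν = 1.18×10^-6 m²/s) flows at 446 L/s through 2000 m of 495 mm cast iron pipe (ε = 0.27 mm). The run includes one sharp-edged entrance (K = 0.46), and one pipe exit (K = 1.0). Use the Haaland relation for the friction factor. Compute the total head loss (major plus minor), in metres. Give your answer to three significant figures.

V = 4Q/(πD²) = 2.318 m/s; V²/2g = 0.2738 m
Re = 9.72×10^5, ε/D = 5.45×10^-4 → f = 0.01749 (Haaland)
Major: h_f = f(L/D)·V²/2g = 0.01749·4040·0.2738 = 19.34 m
Minor: ΣK = 1.46; h_m = ΣK·V²/2g = 0.3997 m
Total H_L = 19.34 + 0.3997 = 19.74 m

H_L ≈ 19.7 m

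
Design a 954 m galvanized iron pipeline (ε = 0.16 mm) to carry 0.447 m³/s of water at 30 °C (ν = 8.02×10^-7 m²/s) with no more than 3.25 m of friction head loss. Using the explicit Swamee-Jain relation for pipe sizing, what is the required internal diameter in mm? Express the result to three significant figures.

Swamee-Jain (Type III): D = 0.66·[ε^1.25·(LQ²/(gh_f))^4.75 + ν·Q^9.4·(L/(gh_f))^5.2]^0.04
LQ²/(gh_f) = 5.979; L/(gh_f) = 29.92
Term 1 = ε^1.25·(…)^4.75 = 0.0879; Term 2 = ν·Q^9.4·(…)^5.2 = 0.0196
D = 0.66·(0.0879 + 0.0196)^0.04 = 0.6037 m = 604 mm
Check: V = 1.56 m/s, Re = 1.18×10^6, f = 0.01532, h_f = 3.01 m ≈ 3.25 m ✓

D ≈ 604 mm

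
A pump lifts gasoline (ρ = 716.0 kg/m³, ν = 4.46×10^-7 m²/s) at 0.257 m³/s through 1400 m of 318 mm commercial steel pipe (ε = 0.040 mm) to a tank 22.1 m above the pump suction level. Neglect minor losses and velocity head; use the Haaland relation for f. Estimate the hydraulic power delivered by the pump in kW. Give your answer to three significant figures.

P_hyd ≈ 95.4 kW

V = 4Q/(πD²) = 3.236 m/s; Re = 2.31×10^6; ε/D = 1.26×10^-4; f = 0.01309
h_f = f(L/D)V²/2g = 30.76 m
Total head H = z + h_f = 22.1 + 30.76 = 52.86 m
P_hyd = ρgQH = 716.0·9.81·0.257·52.86 = 95.42 kW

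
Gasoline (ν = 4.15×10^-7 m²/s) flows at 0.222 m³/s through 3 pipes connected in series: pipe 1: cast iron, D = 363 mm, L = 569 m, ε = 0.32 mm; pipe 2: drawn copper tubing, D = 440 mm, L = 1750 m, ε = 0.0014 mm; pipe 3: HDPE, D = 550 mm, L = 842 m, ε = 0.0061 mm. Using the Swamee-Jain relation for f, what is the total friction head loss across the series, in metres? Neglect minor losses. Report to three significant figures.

Pipe 1: V = 2.145 m/s, Re = 1.88×10^6, ε/D = 8.82×10^-4, f = 0.01929, h_1 = f(L/D)V²/2g = 7.092 m
Pipe 2: V = 1.460 m/s, Re = 1.55×10^6, ε/D = 3.18×10^-6, f = 0.01090, h_2 = f(L/D)V²/2g = 4.712 m
Pipe 3: V = 0.9344 m/s, Re = 1.24×10^6, ε/D = 1.11×10^-5, f = 0.01151, h_3 = f(L/D)V²/2g = 0.7841 m
Series → Q common, losses add: H = Σh = 12.59 m

H ≈ 12.6 m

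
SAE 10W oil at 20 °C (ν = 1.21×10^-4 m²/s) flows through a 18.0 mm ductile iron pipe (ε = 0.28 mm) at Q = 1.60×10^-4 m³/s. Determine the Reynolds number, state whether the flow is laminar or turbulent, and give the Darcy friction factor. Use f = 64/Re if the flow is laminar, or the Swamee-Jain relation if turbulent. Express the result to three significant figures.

V = 4Q/(πD²) = 0.6288 m/s
Re = VD/ν = 0.6288·0.0180/1.21×10^-4 = 93.5
Re < 2300 → laminar → f = 64/Re = 0.6842

Re ≈ 93.5; laminar; f = 64/Re ≈ 0.684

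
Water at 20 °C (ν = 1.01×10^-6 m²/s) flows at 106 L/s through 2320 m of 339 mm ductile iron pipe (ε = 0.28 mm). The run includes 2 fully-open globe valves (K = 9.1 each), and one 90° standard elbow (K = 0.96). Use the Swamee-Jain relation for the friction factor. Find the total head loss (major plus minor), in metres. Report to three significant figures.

V = 4Q/(πD²) = 1.174 m/s; V²/2g = 0.07030 m
Re = 3.94×10^5, ε/D = 8.26×10^-4 → f = 0.01974 (Swamee-Jain)
Major: h_f = f(L/D)·V²/2g = 0.01974·6844·0.07030 = 9.495 m
Minor: ΣK = 19.2; h_m = ΣK·V²/2g = 1.347 m
Total H_L = 9.495 + 1.347 = 10.84 m

H_L ≈ 10.8 m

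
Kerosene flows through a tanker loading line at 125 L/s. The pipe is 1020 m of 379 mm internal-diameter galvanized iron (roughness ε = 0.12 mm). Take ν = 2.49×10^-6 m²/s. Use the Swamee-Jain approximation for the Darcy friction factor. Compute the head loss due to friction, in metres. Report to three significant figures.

h_f ≈ 3.07 m

V = 4Q/(πD²) = 4·0.125/(π·0.379²) = 1.108 m/s
Re = VD/ν = 1.108·0.379/2.49×10^-6 = 1.69×10^5 → turbulent
ε/D = 0.12/379 = 3.17×10^-4
Swamee-Jain: f = 0.01825
h_f = f(L/D)V²/(2g) = 0.01825·(1020/0.379)·1.108²/(2·9.81) = 3.073 m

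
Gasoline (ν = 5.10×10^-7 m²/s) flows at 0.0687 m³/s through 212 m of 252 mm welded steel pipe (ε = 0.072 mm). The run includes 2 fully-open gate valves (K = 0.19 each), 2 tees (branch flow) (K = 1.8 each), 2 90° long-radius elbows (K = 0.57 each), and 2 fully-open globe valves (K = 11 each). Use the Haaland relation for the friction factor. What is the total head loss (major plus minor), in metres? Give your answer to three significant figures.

H_L ≈ 3.90 m

V = 4Q/(πD²) = 1.377 m/s; V²/2g = 0.09670 m
Re = 6.81×10^5, ε/D = 2.86×10^-4 → f = 0.01575 (Haaland)
Major: h_f = f(L/D)·V²/2g = 0.01575·841.3·0.09670 = 1.281 m
Minor: ΣK = 27.1; h_m = ΣK·V²/2g = 2.623 m
Total H_L = 1.281 + 2.623 = 3.904 m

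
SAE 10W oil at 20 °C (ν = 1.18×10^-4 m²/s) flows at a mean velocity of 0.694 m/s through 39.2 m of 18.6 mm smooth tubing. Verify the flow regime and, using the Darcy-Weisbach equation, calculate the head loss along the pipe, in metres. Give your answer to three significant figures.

Re = VD/ν = 0.694·0.01860/1.18×10^-4 = 109 → laminar (Re < 2300)
f = 64/Re = 0.5850
h_f = f(L/D)V²/(2g) = 0.5850·(39.2/0.01860)·0.694²/(2·9.81) = 30.27 m

h_f ≈ 30.3 m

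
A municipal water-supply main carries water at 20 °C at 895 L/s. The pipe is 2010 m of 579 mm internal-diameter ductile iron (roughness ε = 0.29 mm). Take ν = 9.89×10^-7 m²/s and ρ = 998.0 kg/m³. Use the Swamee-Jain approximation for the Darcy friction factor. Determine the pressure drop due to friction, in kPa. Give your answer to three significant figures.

Δp ≈ 341 kPa

V = 4Q/(πD²) = 4·0.895/(π·0.579²) = 3.399 m/s
Re = VD/ν = 3.399·0.579/9.89×10^-7 = 1.99×10^6 → turbulent
ε/D = 0.29/579 = 5.01×10^-4
Swamee-Jain: f = 0.01704
h_f = f(L/D)V²/(2g) = 0.01704·(2010/0.579)·3.399²/(2·9.81) = 34.83 m
Δp = ρg·h_f = 998.0·9.81·34.83 = 341.0 kPa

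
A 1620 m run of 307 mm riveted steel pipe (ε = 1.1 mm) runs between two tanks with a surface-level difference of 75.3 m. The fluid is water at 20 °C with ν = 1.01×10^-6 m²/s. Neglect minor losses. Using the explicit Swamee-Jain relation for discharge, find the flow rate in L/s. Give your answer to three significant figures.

Swamee-Jain (Type II): Q = -0.965·√(gD⁵h_f/L)·ln[ε/(3.7D) + √(3.17ν²L/(gD³h_f))]
√(gD⁵h_f/L) = √(9.81·0.307⁵·75.3/1620) = 0.03526
ε/(3.7D) = 9.68×10^-4; √(3.17ν²L/(gD³h_f)) = 1.57×10^-5
Q = -0.965·0.03526·ln(9.841×10^-4) = 0.2356 m³/s
Check: V = 3.18 m/s, Re = 9.67×10^5, f = 0.02771, h_f = 75.5 m ≈ 75.3 m ✓

Q ≈ 236 L/s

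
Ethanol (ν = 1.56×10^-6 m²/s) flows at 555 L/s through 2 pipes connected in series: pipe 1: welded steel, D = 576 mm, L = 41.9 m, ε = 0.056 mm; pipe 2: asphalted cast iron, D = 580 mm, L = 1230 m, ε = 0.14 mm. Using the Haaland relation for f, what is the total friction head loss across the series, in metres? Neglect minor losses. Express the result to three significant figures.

Pipe 1: V = 2.130 m/s, Re = 7.86×10^5, ε/D = 9.72×10^-5, f = 0.01357, h_1 = f(L/D)V²/2g = 0.2282 m
Pipe 2: V = 2.101 m/s, Re = 7.81×10^5, ε/D = 2.41×10^-4, f = 0.01522, h_2 = f(L/D)V²/2g = 7.261 m
Series → Q common, losses add: H = Σh = 7.489 m

H ≈ 7.49 m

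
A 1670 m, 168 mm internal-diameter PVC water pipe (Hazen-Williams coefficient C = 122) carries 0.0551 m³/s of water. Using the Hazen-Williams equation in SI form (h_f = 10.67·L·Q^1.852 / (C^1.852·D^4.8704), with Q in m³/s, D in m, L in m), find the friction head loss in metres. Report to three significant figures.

h_f ≈ 67.4 m

h_f = 10.67·1670·0.0551^1.852 / (122^1.852·0.168^4.8704) = 67.39 m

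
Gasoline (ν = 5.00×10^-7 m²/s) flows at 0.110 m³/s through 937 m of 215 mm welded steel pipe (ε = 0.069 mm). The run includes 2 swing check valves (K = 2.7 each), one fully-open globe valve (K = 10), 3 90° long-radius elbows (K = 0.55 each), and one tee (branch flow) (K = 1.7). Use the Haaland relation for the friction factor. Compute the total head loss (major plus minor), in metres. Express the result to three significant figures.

V = 4Q/(πD²) = 3.030 m/s; V²/2g = 0.4679 m
Re = 1.30×10^6, ε/D = 3.21×10^-4 → f = 0.01566 (Haaland)
Major: h_f = f(L/D)·V²/2g = 0.01566·4358·0.4679 = 31.92 m
Minor: ΣK = 18.8; h_m = ΣK·V²/2g = 8.773 m
Total H_L = 31.92 + 8.773 = 40.70 m

H_L ≈ 40.7 m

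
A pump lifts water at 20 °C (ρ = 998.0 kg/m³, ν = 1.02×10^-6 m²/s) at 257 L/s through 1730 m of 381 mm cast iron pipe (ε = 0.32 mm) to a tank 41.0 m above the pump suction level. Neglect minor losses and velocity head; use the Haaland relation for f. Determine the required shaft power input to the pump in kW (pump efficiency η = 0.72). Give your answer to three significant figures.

P_shaft ≈ 222 kW

V = 4Q/(πD²) = 2.254 m/s; Re = 8.42×10^5; ε/D = 8.40×10^-4; f = 0.01922
h_f = f(L/D)V²/2g = 22.61 m
Total head H = z + h_f = 41.0 + 22.61 = 63.61 m
P_hyd = ρgQH = 998.0·9.81·0.257·63.61 = 160.0 kW
P_shaft = P_hyd/η = 160.0/0.72 = 222.3 kW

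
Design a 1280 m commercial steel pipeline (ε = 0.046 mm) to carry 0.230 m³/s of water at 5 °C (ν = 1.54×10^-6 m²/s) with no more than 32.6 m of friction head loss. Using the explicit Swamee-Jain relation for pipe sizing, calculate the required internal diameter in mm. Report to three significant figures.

Swamee-Jain (Type III): D = 0.66·[ε^1.25·(LQ²/(gh_f))^4.75 + ν·Q^9.4·(L/(gh_f))^5.2]^0.04
LQ²/(gh_f) = 0.2117; L/(gh_f) = 4.002
Term 1 = ε^1.25·(…)^4.75 = 2.38×10^-9; Term 2 = ν·Q^9.4·(…)^5.2 = 2.09×10^-9
D = 0.66·(2.38×10^-9 + 2.09×10^-9)^0.04 = 0.3059 m = 306 mm
Check: V = 3.13 m/s, Re = 6.22×10^5, f = 0.01472, h_f = 30.8 m ≈ 32.6 m ✓

D ≈ 306 mm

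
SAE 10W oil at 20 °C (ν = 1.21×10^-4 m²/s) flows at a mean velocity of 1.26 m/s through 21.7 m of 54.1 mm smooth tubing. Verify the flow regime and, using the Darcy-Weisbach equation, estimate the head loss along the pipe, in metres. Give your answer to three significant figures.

Re = VD/ν = 1.26·0.05410/1.21×10^-4 = 563 → laminar (Re < 2300)
f = 64/Re = 0.1136
h_f = f(L/D)V²/(2g) = 0.1136·(21.7/0.05410)·1.26²/(2·9.81) = 3.687 m

h_f ≈ 3.69 m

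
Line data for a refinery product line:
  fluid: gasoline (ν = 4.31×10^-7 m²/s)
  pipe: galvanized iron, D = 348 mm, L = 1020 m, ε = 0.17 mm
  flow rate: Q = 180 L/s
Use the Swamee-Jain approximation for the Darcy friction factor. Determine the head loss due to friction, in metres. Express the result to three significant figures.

h_f ≈ 9.11 m

V = 4Q/(πD²) = 4·0.180/(π·0.348²) = 1.892 m/s
Re = VD/ν = 1.892·0.348/4.31×10^-7 = 1.53×10^6 → turbulent
ε/D = 0.17/348 = 4.89×10^-4
Swamee-Jain: f = 0.01704
h_f = f(L/D)V²/(2g) = 0.01704·(1020/0.348)·1.892²/(2·9.81) = 9.114 m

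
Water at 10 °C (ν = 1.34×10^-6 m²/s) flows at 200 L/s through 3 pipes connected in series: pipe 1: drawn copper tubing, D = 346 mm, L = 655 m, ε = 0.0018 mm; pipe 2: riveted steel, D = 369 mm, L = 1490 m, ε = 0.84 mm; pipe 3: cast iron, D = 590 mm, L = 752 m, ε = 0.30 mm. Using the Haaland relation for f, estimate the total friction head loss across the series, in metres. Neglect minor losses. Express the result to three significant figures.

H ≈ 24.0 m

Pipe 1: V = 2.127 m/s, Re = 5.49×10^5, ε/D = 5.20×10^-6, f = 0.01291, h_1 = f(L/D)V²/2g = 5.635 m
Pipe 2: V = 1.870 m/s, Re = 5.15×10^5, ε/D = 0.00228, f = 0.02458, h_2 = f(L/D)V²/2g = 17.70 m
Pipe 3: V = 0.7315 m/s, Re = 3.22×10^5, ε/D = 5.08×10^-4, f = 0.01804, h_3 = f(L/D)V²/2g = 0.6272 m
Series → Q common, losses add: H = Σh = 23.96 m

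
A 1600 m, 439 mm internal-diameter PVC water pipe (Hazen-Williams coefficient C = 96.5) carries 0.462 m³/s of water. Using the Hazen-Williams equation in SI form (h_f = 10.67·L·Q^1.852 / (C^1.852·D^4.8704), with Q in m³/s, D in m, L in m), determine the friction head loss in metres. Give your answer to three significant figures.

h_f = 10.67·1600·0.462^1.852 / (96.5^1.852·0.439^4.8704) = 47.56 m

h_f ≈ 47.6 m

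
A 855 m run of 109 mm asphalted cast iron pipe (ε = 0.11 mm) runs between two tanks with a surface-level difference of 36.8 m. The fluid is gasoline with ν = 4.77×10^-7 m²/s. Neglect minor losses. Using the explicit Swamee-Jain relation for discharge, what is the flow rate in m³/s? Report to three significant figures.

Swamee-Jain (Type II): Q = -0.965·√(gD⁵h_f/L)·ln[ε/(3.7D) + √(3.17ν²L/(gD³h_f))]
√(gD⁵h_f/L) = √(9.81·0.109⁵·36.8/855) = 0.002549
ε/(3.7D) = 2.73×10^-4; √(3.17ν²L/(gD³h_f)) = 3.63×10^-5
Q = -0.965·0.002549·ln(3.091×10^-4) = 0.01988 m³/s
Check: V = 2.13 m/s, Re = 4.87×10^5, f = 0.02041, h_f = 37.0 m ≈ 36.8 m ✓

Q ≈ 0.0199 m³/s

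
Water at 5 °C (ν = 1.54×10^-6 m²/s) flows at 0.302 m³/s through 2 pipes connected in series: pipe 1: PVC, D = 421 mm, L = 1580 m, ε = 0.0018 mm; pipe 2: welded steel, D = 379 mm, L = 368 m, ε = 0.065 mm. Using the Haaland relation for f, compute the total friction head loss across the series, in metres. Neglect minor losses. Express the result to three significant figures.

H ≈ 16.7 m

Pipe 1: V = 2.169 m/s, Re = 5.93×10^5, ε/D = 4.28×10^-6, f = 0.01273, h_1 = f(L/D)V²/2g = 11.46 m
Pipe 2: V = 2.677 m/s, Re = 6.59×10^5, ε/D = 1.72×10^-4, f = 0.01467, h_2 = f(L/D)V²/2g = 5.204 m
Series → Q common, losses add: H = Σh = 16.66 m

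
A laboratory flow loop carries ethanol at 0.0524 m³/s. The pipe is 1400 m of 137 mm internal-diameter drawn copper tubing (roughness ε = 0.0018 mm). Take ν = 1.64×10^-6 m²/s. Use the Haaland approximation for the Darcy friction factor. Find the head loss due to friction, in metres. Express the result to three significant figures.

h_f ≈ 95.3 m

V = 4Q/(πD²) = 4·0.0524/(π·0.137²) = 3.555 m/s
Re = VD/ν = 3.555·0.137/1.64×10^-6 = 2.97×10^5 → turbulent
ε/D = 0.0018/137 = 1.31×10^-5
Haaland: f = 0.01448
h_f = f(L/D)V²/(2g) = 0.01448·(1400/0.137)·3.555²/(2·9.81) = 95.27 m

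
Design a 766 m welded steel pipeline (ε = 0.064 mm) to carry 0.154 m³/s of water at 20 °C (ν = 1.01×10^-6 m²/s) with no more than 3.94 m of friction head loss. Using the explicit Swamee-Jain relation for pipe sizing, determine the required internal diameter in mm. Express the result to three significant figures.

D ≈ 361 mm

Swamee-Jain (Type III): D = 0.66·[ε^1.25·(LQ²/(gh_f))^4.75 + ν·Q^9.4·(L/(gh_f))^5.2]^0.04
LQ²/(gh_f) = 0.4700; L/(gh_f) = 19.82
Term 1 = ε^1.25·(…)^4.75 = 1.59×10^-7; Term 2 = ν·Q^9.4·(…)^5.2 = 1.29×10^-7
D = 0.66·(1.59×10^-7 + 1.29×10^-7)^0.04 = 0.3613 m = 361 mm
Check: V = 1.50 m/s, Re = 5.37×10^5, f = 0.01519, h_f = 3.70 m ≈ 3.94 m ✓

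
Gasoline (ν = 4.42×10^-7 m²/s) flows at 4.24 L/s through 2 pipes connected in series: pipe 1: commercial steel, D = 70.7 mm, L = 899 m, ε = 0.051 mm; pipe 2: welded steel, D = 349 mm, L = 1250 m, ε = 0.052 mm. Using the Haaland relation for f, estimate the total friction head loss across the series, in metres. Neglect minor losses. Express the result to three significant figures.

Pipe 1: V = 1.080 m/s, Re = 1.73×10^5, ε/D = 7.21×10^-4, f = 0.01993, h_1 = f(L/D)V²/2g = 15.07 m
Pipe 2: V = 0.04432 m/s, Re = 3.50×10^4, ε/D = 1.49×10^-4, f = 0.02283, h_2 = f(L/D)V²/2g = 0.008187 m
Series → Q common, losses add: H = Σh = 15.08 m

H ≈ 15.1 m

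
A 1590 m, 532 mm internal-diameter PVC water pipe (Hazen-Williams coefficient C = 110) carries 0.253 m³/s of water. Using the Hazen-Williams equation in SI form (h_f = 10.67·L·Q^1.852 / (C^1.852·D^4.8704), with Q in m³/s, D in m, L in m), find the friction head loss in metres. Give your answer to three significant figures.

h_f ≈ 4.77 m

h_f = 10.67·1590·0.253^1.852 / (110^1.852·0.532^4.8704) = 4.769 m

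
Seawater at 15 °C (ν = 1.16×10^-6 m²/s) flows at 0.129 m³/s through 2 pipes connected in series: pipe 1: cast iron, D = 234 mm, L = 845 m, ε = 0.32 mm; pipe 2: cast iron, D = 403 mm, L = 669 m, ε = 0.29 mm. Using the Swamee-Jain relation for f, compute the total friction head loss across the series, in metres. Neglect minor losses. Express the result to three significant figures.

H ≈ 37.7 m

Pipe 1: V = 3.000 m/s, Re = 6.05×10^5, ε/D = 0.00137, f = 0.02173, h_1 = f(L/D)V²/2g = 35.98 m
Pipe 2: V = 1.011 m/s, Re = 3.51×10^5, ε/D = 7.20×10^-4, f = 0.01932, h_2 = f(L/D)V²/2g = 1.672 m
Series → Q common, losses add: H = Σh = 37.66 m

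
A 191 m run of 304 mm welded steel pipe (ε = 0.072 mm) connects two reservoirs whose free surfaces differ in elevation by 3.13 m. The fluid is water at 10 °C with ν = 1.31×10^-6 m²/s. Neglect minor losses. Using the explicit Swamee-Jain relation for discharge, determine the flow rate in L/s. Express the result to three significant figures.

Swamee-Jain (Type II): Q = -0.965·√(gD⁵h_f/L)·ln[ε/(3.7D) + √(3.17ν²L/(gD³h_f))]
√(gD⁵h_f/L) = √(9.81·0.304⁵·3.13/191) = 0.02043
ε/(3.7D) = 6.40×10^-5; √(3.17ν²L/(gD³h_f)) = 3.47×10^-5
Q = -0.965·0.02043·ln(9.872×10^-5) = 0.1818 m³/s
Check: V = 2.51 m/s, Re = 5.81×10^5, f = 0.01567, h_f = 3.15 m ≈ 3.13 m ✓

Q ≈ 182 L/s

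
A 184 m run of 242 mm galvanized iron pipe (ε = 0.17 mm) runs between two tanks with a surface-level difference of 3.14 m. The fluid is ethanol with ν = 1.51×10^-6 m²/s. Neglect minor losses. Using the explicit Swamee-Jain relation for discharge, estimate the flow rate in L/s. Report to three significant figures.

Q ≈ 94.6 L/s

Swamee-Jain (Type II): Q = -0.965·√(gD⁵h_f/L)·ln[ε/(3.7D) + √(3.17ν²L/(gD³h_f))]
√(gD⁵h_f/L) = √(9.81·0.242⁵·3.14/184) = 0.01179
ε/(3.7D) = 1.90×10^-4; √(3.17ν²L/(gD³h_f)) = 5.52×10^-5
Q = -0.965·0.01179·ln(2.451×10^-4) = 0.09457 m³/s
Check: V = 2.06 m/s, Re = 3.30×10^5, f = 0.01930, h_f = 3.16 m ≈ 3.14 m ✓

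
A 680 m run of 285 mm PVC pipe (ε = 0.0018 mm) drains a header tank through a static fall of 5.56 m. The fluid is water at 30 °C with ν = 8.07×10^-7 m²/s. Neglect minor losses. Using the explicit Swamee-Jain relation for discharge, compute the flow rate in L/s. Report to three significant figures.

Q ≈ 122 L/s

Swamee-Jain (Type II): Q = -0.965·√(gD⁵h_f/L)·ln[ε/(3.7D) + √(3.17ν²L/(gD³h_f))]
√(gD⁵h_f/L) = √(9.81·0.285⁵·5.56/680) = 0.01228
ε/(3.7D) = 1.71×10^-6; √(3.17ν²L/(gD³h_f)) = 3.33×10^-5
Q = -0.965·0.01228·ln(3.505×10^-5) = 0.1216 m³/s
Check: V = 1.91 m/s, Re = 6.73×10^5, f = 0.01254, h_f = 5.54 m ≈ 5.56 m ✓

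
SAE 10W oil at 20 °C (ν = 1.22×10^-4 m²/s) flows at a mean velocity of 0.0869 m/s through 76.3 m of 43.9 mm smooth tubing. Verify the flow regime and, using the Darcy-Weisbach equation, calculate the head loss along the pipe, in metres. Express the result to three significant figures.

Re = VD/ν = 0.0869·0.04390/1.22×10^-4 = 31.3 → laminar (Re < 2300)
f = 64/Re = 2.047
h_f = f(L/D)V²/(2g) = 2.047·(76.3/0.04390)·0.0869²/(2·9.81) = 1.369 m

h_f ≈ 1.37 m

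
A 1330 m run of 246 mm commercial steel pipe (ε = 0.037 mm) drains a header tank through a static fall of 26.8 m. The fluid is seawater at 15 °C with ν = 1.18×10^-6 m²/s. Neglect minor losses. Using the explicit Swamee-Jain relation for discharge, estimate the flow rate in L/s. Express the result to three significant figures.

Q ≈ 122 L/s

Swamee-Jain (Type II): Q = -0.965·√(gD⁵h_f/L)·ln[ε/(3.7D) + √(3.17ν²L/(gD³h_f))]
√(gD⁵h_f/L) = √(9.81·0.246⁵·26.8/1330) = 0.01334
ε/(3.7D) = 4.07×10^-5; √(3.17ν²L/(gD³h_f)) = 3.87×10^-5
Q = -0.965·0.01334·ln(7.938×10^-5) = 0.1216 m³/s
Check: V = 2.56 m/s, Re = 5.33×10^5, f = 0.01493, h_f = 26.9 m ≈ 26.8 m ✓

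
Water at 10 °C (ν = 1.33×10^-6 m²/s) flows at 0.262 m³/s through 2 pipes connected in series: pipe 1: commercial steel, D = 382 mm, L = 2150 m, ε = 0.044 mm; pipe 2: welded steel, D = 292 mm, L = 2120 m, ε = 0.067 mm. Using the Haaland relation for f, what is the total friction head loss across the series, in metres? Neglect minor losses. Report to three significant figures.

Pipe 1: V = 2.286 m/s, Re = 6.57×10^5, ε/D = 1.15×10^-4, f = 0.01404, h_1 = f(L/D)V²/2g = 21.04 m
Pipe 2: V = 3.912 m/s, Re = 8.59×10^5, ε/D = 2.29×10^-4, f = 0.01503, h_2 = f(L/D)V²/2g = 85.13 m
Series → Q common, losses add: H = Σh = 106.2 m

H ≈ 106 m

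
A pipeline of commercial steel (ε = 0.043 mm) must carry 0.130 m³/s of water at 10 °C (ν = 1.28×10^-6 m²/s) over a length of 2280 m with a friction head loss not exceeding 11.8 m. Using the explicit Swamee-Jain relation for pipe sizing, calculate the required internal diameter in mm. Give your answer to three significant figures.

D ≈ 337 mm

Swamee-Jain (Type III): D = 0.66·[ε^1.25·(LQ²/(gh_f))^4.75 + ν·Q^9.4·(L/(gh_f))^5.2]^0.04
LQ²/(gh_f) = 0.3329; L/(gh_f) = 19.70
Term 1 = ε^1.25·(…)^4.75 = 1.87×10^-8; Term 2 = ν·Q^9.4·(…)^5.2 = 3.23×10^-8
D = 0.66·(1.87×10^-8 + 3.23×10^-8)^0.04 = 0.3372 m = 337 mm
Check: V = 1.46 m/s, Re = 3.84×10^5, f = 0.01522, h_f = 11.1 m ≈ 11.8 m ✓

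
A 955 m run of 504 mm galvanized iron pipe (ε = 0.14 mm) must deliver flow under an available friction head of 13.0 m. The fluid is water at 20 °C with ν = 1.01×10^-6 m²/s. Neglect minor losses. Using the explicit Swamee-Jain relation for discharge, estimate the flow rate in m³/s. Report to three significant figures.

Swamee-Jain (Type II): Q = -0.965·√(gD⁵h_f/L)·ln[ε/(3.7D) + √(3.17ν²L/(gD³h_f))]
√(gD⁵h_f/L) = √(9.81·0.504⁵·13.0/955) = 0.06590
ε/(3.7D) = 7.51×10^-5; √(3.17ν²L/(gD³h_f)) = 1.38×10^-5
Q = -0.965·0.06590·ln(8.883×10^-5) = 0.5932 m³/s
Check: V = 2.97 m/s, Re = 1.48×10^6, f = 0.01531, h_f = 13.1 m ≈ 13.0 m ✓

Q ≈ 0.593 m³/s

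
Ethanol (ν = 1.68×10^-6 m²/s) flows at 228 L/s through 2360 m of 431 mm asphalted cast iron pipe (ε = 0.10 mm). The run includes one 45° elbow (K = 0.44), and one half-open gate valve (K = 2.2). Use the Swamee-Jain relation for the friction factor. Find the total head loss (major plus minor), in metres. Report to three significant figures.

V = 4Q/(πD²) = 1.563 m/s; V²/2g = 0.1245 m
Re = 4.01×10^5, ε/D = 2.32×10^-4 → f = 0.01610 (Swamee-Jain)
Major: h_f = f(L/D)·V²/2g = 0.01610·5476·0.1245 = 10.97 m
Minor: ΣK = 2.64; h_m = ΣK·V²/2g = 0.3286 m
Total H_L = 10.97 + 0.3286 = 11.30 m

H_L ≈ 11.3 m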